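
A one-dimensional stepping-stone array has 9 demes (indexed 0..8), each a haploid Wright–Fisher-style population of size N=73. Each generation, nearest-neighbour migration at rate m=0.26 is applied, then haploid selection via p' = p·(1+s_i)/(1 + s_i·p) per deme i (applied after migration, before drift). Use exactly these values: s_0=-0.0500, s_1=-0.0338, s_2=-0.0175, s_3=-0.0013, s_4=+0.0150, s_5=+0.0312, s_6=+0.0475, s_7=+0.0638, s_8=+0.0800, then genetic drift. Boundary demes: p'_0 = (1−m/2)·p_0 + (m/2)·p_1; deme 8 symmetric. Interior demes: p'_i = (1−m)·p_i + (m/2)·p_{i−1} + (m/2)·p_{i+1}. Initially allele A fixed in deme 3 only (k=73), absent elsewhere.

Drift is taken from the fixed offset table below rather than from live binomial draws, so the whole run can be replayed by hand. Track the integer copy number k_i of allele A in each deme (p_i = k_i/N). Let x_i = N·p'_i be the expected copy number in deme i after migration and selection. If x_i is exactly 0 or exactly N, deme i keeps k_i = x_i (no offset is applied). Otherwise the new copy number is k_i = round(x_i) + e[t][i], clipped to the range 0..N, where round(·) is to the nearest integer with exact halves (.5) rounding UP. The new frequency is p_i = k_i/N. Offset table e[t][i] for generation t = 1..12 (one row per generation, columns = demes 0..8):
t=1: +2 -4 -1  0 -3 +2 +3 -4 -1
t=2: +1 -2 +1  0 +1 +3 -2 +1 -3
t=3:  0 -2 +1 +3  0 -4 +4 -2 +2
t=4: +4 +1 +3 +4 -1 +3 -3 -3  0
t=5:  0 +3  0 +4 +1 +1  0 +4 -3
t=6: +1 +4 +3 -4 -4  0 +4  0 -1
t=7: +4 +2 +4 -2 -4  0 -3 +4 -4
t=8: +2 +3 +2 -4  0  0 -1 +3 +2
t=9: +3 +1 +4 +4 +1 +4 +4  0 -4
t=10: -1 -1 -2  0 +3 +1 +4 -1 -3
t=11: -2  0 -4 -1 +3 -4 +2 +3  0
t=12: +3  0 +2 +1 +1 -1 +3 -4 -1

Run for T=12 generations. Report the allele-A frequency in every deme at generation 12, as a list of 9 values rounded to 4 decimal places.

t=0: k=[0 0 0 73 0 0 0 0 0]
t=1: x=[0.0000 0.0000 9.3452 54.0017 9.6136 0.0000 0.0000 0.0000 0.0000] k=[0 0 8 54 7 0 0 0 0]
t=2: x=[0.0000 1.0053 12.7531 41.8868 12.3520 0.9380 0.0000 0.0000 0.0000] k=[0 0 14 42 13 4 0 0 0]
t=3: x=[0.0000 1.7600 15.6023 34.5663 15.7834 4.7856 0.5445 0.0000 0.0000] k=[0 0 17 38 16 1 5 0 0]
t=4: x=[0.0000 2.1375 17.2860 32.3866 17.1042 3.5730 4.0020 0.6911 0.0000] k=[0 3 20 36 16 7 1 0 0]
t=5: x=[0.3706 4.6675 19.6157 31.2967 17.6283 7.5966 1.7265 0.1383 0.0000] k=[0 8 20 35 19 9 2 4 0]
t=6: x=[0.9887 8.2646 20.1316 30.9468 19.9954 9.6443 3.3137 3.4158 0.5613] k=[2 12 23 27 16 10 7 3 0]
t=7: x=[3.1421 11.7862 21.8190 25.0286 16.8421 10.6668 7.1643 3.3206 0.4210] k=[7 14 26 23 13 11 4 7 0]
t=8: x=[7.5554 14.2515 23.7661 22.0700 14.2096 10.6259 5.5327 6.0336 0.9818] k=[10 17 26 18 14 11 5 9 3]
t=9: x=[10.4425 16.8110 23.5077 18.5020 14.3004 10.8916 6.5723 8.1365 4.0656] k=[13 18 28 23 15 15 11 8 0]
t=10: x=[13.0899 18.1766 25.7550 22.5897 16.2271 14.8399 11.5748 7.7690 1.1219] k=[12 17 24 23 19 16 16 7 0]
t=11: x=[12.1225 16.8110 22.6830 22.5897 19.3409 16.7838 15.3860 7.6745 0.9818] k=[10 17 19 22 22 13 17 11 1]
t=12: x=[10.4425 15.9179 18.8818 21.5902 21.0523 15.0538 16.2794 11.0474 2.4778] k=[13 16 21 23 22 14 19 7 1]

[0.1781, 0.2192, 0.2877, 0.3151, 0.3014, 0.1918, 0.2603, 0.0959, 0.0137]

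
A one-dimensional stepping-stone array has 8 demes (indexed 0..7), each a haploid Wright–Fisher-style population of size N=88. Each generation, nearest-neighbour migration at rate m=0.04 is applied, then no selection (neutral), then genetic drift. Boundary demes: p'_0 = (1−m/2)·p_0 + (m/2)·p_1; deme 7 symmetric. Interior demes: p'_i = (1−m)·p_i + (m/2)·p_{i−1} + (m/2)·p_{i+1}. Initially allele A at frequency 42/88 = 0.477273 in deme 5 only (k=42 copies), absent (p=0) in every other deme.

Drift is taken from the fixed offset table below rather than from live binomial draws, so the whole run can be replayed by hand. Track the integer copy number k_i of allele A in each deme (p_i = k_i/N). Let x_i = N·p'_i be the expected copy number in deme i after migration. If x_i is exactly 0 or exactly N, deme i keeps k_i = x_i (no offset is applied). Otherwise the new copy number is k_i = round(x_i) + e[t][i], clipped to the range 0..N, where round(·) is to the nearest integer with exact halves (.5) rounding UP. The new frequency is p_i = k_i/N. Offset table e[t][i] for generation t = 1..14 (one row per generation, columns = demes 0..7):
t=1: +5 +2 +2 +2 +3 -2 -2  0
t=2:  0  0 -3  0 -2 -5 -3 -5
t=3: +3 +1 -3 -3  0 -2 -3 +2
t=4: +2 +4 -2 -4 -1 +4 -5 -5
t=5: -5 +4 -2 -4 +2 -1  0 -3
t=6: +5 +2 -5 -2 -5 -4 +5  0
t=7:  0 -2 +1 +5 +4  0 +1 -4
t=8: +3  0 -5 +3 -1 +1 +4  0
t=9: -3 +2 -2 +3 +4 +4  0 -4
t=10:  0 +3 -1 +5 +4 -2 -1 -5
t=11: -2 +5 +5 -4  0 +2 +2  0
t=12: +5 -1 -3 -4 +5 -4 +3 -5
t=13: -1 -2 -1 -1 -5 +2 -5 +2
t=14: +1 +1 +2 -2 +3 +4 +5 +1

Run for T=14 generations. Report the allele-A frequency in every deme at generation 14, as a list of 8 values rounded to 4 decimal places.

t=0: k=[0 0 0 0 0 42 0 0]
t=1: x=[0.0000 0.0000 0.0000 0.0000 0.8400 40.3200 0.8400 0.0000] k=[0 0 0 0 4 38 0 0]
t=2: x=[0.0000 0.0000 0.0000 0.0800 4.6000 36.5600 0.7600 0.0000] k=[0 0 0 0 3 32 0 0]
t=3: x=[0.0000 0.0000 0.0000 0.0600 3.5200 30.7800 0.6400 0.0000] k=[0 0 0 0 4 29 0 0]
t=4: x=[0.0000 0.0000 0.0000 0.0800 4.4200 27.9200 0.5800 0.0000] k=[0 0 0 0 3 32 0 0]
t=5: x=[0.0000 0.0000 0.0000 0.0600 3.5200 30.7800 0.6400 0.0000] k=[0 0 0 0 6 30 1 0]
t=6: x=[0.0000 0.0000 0.0000 0.1200 6.3600 28.9400 1.5600 0.0200] k=[0 0 0 0 1 25 7 0]
t=7: x=[0.0000 0.0000 0.0000 0.0200 1.4600 24.1600 7.2200 0.1400] k=[0 0 0 5 5 24 8 0]
t=8: x=[0.0000 0.0000 0.1000 4.9000 5.3800 23.3000 8.1600 0.1600] k=[0 0 0 8 4 24 12 0]
t=9: x=[0.0000 0.0000 0.1600 7.7600 4.4800 23.3600 12.0000 0.2400] k=[0 0 0 11 8 27 12 0]
t=10: x=[0.0000 0.0000 0.2200 10.7200 8.4400 26.3200 12.0600 0.2400] k=[0 0 0 16 12 24 11 0]
t=11: x=[0.0000 0.0000 0.3200 15.6000 12.3200 23.5000 11.0400 0.2200] k=[0 0 5 12 12 26 13 0]
t=12: x=[0.0000 0.1000 5.0400 11.8600 12.2800 25.4600 13.0000 0.2600] k=[0 0 2 8 17 21 16 0]
t=13: x=[0.0000 0.0400 2.0800 8.0600 16.9000 20.8200 15.7800 0.3200] k=[0 0 1 7 12 23 11 2]
t=14: x=[0.0000 0.0200 1.1000 6.9800 12.1200 22.5400 11.0600 2.1800] k=[0 1 3 5 15 27 16 3]

[0.0000, 0.0114, 0.0341, 0.0568, 0.1705, 0.3068, 0.1818, 0.0341]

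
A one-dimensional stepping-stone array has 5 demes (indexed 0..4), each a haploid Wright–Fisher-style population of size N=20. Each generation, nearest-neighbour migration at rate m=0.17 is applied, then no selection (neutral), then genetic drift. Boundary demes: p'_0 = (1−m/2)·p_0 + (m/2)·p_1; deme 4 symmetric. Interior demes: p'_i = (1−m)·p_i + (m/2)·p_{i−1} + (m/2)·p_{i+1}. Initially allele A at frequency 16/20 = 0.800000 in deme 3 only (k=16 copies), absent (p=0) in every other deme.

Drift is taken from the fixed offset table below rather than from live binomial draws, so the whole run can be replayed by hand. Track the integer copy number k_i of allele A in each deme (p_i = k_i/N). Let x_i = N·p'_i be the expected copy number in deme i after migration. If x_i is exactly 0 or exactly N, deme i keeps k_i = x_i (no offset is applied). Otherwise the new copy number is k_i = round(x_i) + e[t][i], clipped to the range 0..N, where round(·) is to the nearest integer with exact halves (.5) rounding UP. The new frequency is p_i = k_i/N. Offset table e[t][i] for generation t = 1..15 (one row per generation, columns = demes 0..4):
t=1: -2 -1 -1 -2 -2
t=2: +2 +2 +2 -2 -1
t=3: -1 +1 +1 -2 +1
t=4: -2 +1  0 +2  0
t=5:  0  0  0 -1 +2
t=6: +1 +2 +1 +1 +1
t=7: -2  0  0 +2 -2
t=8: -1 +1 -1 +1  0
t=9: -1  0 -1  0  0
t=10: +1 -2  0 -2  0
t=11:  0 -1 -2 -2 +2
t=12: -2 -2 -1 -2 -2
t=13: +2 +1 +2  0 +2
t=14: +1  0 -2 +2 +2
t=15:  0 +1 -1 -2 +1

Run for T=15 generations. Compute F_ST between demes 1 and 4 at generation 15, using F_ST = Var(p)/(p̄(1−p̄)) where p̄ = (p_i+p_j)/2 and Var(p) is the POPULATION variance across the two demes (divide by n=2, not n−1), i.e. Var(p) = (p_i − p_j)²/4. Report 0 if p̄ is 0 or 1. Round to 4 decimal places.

t=0: k=[0 0 0 16 0]
t=1: x=[0.0000 0.0000 1.3600 13.2800 1.3600] k=[0 0 0 11 0]
t=2: x=[0.0000 0.0000 0.9350 9.1300 0.9350] k=[0 0 3 7 0]
t=3: x=[0.0000 0.2550 3.0850 6.0650 0.5950] k=[0 1 4 4 2]
t=4: x=[0.0850 1.1700 3.7450 3.8300 2.1700] k=[0 2 4 6 2]
t=5: x=[0.1700 2.0000 4.0000 5.4900 2.3400] k=[0 2 4 4 4]
t=6: x=[0.1700 2.0000 3.8300 4.0000 4.0000] k=[1 4 5 5 5]
t=7: x=[1.2550 3.8300 4.9150 5.0000 5.0000] k=[0 4 5 7 3]
t=8: x=[0.3400 3.7450 5.0850 6.4900 3.3400] k=[0 5 4 7 3]
t=9: x=[0.4250 4.4900 4.3400 6.4050 3.3400] k=[0 4 3 6 3]
t=10: x=[0.3400 3.5750 3.3400 5.4900 3.2550] k=[1 2 3 3 3]
t=11: x=[1.0850 2.0000 2.9150 3.0000 3.0000] k=[1 1 1 1 5]
t=12: x=[1.0000 1.0000 1.0000 1.3400 4.6600] k=[0 0 0 0 3]
t=13: x=[0.0000 0.0000 0.0000 0.2550 2.7450] k=[0 0 0 0 5]
t=14: x=[0.0000 0.0000 0.0000 0.4250 4.5750] k=[0 0 0 2 7]
t=15: x=[0.0000 0.0000 0.1700 2.2550 6.5750] k=[0 0 0 0 8]

0.2500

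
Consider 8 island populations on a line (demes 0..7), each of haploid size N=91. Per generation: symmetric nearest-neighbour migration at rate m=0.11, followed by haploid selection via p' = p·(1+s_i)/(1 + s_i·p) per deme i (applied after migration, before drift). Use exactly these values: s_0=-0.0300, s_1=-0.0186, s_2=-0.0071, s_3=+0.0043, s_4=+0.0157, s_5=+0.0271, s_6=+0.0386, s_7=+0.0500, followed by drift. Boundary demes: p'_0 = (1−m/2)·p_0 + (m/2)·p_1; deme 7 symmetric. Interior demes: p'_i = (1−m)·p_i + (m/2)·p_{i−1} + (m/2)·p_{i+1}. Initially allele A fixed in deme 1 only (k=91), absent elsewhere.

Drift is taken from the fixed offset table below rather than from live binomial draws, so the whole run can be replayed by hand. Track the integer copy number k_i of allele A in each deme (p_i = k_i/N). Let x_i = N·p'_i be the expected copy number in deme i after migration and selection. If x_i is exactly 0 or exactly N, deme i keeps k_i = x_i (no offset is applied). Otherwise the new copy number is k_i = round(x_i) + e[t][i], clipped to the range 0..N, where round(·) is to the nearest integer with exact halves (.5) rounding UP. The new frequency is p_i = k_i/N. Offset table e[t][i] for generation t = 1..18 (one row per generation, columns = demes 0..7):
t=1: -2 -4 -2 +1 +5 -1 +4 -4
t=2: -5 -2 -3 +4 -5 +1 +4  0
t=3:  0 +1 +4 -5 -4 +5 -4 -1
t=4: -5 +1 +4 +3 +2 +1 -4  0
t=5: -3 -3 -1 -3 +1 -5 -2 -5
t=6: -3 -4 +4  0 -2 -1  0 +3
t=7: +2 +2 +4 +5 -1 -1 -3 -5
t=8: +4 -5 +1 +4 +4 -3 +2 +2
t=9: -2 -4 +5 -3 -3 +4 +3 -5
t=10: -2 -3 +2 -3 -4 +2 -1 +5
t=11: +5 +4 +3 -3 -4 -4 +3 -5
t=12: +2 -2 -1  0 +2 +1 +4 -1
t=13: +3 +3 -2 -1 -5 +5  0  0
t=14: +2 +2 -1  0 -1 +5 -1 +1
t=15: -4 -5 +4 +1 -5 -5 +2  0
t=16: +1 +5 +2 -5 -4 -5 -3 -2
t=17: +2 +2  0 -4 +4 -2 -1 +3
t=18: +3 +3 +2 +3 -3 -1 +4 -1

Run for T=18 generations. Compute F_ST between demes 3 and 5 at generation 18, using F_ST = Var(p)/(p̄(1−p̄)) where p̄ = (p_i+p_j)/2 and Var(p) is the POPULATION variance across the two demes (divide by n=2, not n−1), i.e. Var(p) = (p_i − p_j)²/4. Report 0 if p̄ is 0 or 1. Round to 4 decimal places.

t=0: k=[0 91 0 0 0 0 0 0]
t=1: x=[4.8629 80.8215 4.9714 0.0000 0.0000 0.0000 0.0000 0.0000] k=[3 77 3 0 0 0 0 0]
t=2: x=[6.8739 68.5439 6.8597 0.1657 0.0000 0.0000 0.0000 0.0000] k=[2 67 4 4 0 0 0 0]
t=3: x=[5.4177 59.5749 7.4163 3.7956 0.2234 0.0000 0.0000 0.0000] k=[5 61 11 0 0 0 0 0]
t=4: x=[7.8585 54.7614 13.0651 0.6076 0.0000 0.0000 0.0000 0.0000] k=[3 56 17 4 0 0 0 0]
t=5: x=[5.7488 50.5185 18.3255 4.5134 0.2234 0.0000 0.0000 0.0000] k=[3 48 17 2 1 0 0 0]
t=6: x=[5.3204 43.3936 17.7779 2.7815 1.0155 0.0565 0.0000 0.0000] k=[2 39 22 3 0 0 0 0]
t=7: x=[3.9192 35.6222 21.7718 3.8960 0.1676 0.0000 0.0000 0.0000] k=[6 38 26 9 0 0 0 0]
t=8: x=[7.5465 35.1740 25.5937 9.4764 0.5027 0.0000 0.0000 0.0000] k=[12 30 27 13 5 0 0 0]
t=9: x=[12.6545 28.4764 26.2617 13.3789 5.2414 0.2824 0.0000 0.0000] k=[11 24 31 10 2 4 0 0]
t=10: x=[11.4076 23.3427 29.3182 10.7556 2.5889 3.7653 0.2285 0.0000] k=[9 20 31 8 0 6 0 0]
t=11: x=[9.3464 19.7086 28.9891 8.8593 0.7820 5.4760 0.3427 0.0000] k=[14 24 32 6 0 1 3 0]
t=12: x=[14.1815 23.5607 29.9866 7.1281 0.3910 1.0833 2.8269 0.1732] k=[16 22 29 7 2 2 7 0]
t=13: x=[15.9258 21.7428 27.2687 7.9661 2.3098 2.3351 6.5671 0.4042] k=[19 25 25 7 0 7 7 0]
t=14: x=[18.8704 24.3338 23.8843 7.6350 0.7820 6.7809 6.8511 0.4042] k=[21 26 23 8 0 12 6 1]
t=15: x=[20.7825 25.2163 22.2201 8.4177 1.1171 11.2714 6.2726 1.3378] k=[17 20 26 9 0 6 8 1]
t=16: x=[16.7448 19.8718 24.6069 9.4764 0.8378 5.9264 7.7700 1.4531] k=[18 25 27 4 0 1 5 0]
t=17: x=[17.9422 24.3884 25.4940 5.0655 0.2793 1.1962 4.6700 0.2887] k=[20 26 25 1 4 0 4 3]
t=18: x=[19.8532 25.2709 23.6102 2.4954 3.6695 0.4519 3.8627 3.2024] k=[23 28 26 5 1 0 8 2]

0.0282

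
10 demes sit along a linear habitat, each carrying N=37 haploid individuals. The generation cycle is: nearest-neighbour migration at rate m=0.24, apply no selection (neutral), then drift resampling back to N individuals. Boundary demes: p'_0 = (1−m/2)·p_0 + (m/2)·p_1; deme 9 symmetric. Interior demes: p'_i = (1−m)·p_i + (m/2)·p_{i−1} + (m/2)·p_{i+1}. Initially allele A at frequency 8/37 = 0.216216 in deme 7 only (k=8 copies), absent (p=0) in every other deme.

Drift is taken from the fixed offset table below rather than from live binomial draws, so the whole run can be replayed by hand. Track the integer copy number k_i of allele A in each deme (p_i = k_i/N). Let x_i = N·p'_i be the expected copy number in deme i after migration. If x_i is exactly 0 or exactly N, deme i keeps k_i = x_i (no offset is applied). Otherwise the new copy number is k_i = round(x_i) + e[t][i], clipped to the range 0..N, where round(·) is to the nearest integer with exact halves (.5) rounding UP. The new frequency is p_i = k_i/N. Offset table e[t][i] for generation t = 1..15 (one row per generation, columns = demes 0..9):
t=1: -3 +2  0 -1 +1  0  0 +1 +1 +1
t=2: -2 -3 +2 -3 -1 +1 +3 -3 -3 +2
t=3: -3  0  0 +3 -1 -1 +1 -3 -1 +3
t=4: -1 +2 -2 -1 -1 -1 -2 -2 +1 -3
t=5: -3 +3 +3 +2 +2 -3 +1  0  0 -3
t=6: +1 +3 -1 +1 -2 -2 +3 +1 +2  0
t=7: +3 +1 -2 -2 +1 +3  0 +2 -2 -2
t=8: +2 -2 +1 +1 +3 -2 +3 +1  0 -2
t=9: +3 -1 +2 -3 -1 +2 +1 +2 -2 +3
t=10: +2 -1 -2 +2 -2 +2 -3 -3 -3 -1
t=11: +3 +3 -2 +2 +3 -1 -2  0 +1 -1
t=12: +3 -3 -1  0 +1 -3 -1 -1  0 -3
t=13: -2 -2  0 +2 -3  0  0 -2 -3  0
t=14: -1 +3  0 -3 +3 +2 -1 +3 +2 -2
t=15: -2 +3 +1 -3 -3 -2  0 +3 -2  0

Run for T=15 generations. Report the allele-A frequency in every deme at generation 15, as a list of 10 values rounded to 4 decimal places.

[0.0000, 0.0811, 0.0541, 0.0000, 0.0541, 0.0541, 0.0270, 0.1351, 0.0000, 0.0000]

t=0: k=[0 0 0 0 0 0 0 8 0 0]
t=1: x=[0.0000 0.0000 0.0000 0.0000 0.0000 0.0000 0.9600 6.0800 0.9600 0.0000] k=[0 0 0 0 0 0 1 7 2 0]
t=2: x=[0.0000 0.0000 0.0000 0.0000 0.0000 0.1200 1.6000 5.6800 2.3600 0.2400] k=[0 0 0 0 0 1 5 3 0 2]
t=3: x=[0.0000 0.0000 0.0000 0.0000 0.1200 1.3600 4.2800 2.8800 0.6000 1.7600] k=[0 0 0 0 0 0 5 0 0 5]
t=4: x=[0.0000 0.0000 0.0000 0.0000 0.0000 0.6000 3.8000 0.6000 0.6000 4.4000] k=[0 0 0 0 0 0 2 0 2 1]
t=5: x=[0.0000 0.0000 0.0000 0.0000 0.0000 0.2400 1.5200 0.4800 1.6400 1.1200] k=[0 0 0 0 0 0 3 0 2 0]
t=6: x=[0.0000 0.0000 0.0000 0.0000 0.0000 0.3600 2.2800 0.6000 1.5200 0.2400] k=[0 0 0 0 0 0 5 2 4 0]
t=7: x=[0.0000 0.0000 0.0000 0.0000 0.0000 0.6000 4.0400 2.6000 3.2800 0.4800] k=[0 0 0 0 0 4 4 5 1 0]
t=8: x=[0.0000 0.0000 0.0000 0.0000 0.4800 3.5200 4.1200 4.4000 1.3600 0.1200] k=[0 0 0 0 3 2 7 5 1 0]
t=9: x=[0.0000 0.0000 0.0000 0.3600 2.5200 2.7200 6.1600 4.7600 1.3600 0.1200] k=[0 0 0 0 2 5 7 7 0 3]
t=10: x=[0.0000 0.0000 0.0000 0.2400 2.1200 4.8800 6.7600 6.1600 1.2000 2.6400] k=[0 0 0 2 0 7 4 3 0 2]
t=11: x=[0.0000 0.0000 0.2400 1.5200 1.0800 5.8000 4.2400 2.7600 0.6000 1.7600] k=[0 0 0 4 4 5 2 3 2 1]
t=12: x=[0.0000 0.0000 0.4800 3.5200 4.1200 4.5200 2.4800 2.7600 2.0000 1.1200] k=[0 0 0 4 5 2 1 2 2 0]
t=13: x=[0.0000 0.0000 0.4800 3.6400 4.5200 2.2400 1.2400 1.8800 1.7600 0.2400] k=[0 0 0 6 2 2 1 0 0 0]
t=14: x=[0.0000 0.0000 0.7200 4.8000 2.4800 1.8800 1.0000 0.1200 0.0000 0.0000] k=[0 0 1 2 5 4 0 3 0 0]
t=15: x=[0.0000 0.1200 1.0000 2.2400 4.5200 3.6400 0.8400 2.2800 0.3600 0.0000] k=[0 3 2 0 2 2 1 5 0 0]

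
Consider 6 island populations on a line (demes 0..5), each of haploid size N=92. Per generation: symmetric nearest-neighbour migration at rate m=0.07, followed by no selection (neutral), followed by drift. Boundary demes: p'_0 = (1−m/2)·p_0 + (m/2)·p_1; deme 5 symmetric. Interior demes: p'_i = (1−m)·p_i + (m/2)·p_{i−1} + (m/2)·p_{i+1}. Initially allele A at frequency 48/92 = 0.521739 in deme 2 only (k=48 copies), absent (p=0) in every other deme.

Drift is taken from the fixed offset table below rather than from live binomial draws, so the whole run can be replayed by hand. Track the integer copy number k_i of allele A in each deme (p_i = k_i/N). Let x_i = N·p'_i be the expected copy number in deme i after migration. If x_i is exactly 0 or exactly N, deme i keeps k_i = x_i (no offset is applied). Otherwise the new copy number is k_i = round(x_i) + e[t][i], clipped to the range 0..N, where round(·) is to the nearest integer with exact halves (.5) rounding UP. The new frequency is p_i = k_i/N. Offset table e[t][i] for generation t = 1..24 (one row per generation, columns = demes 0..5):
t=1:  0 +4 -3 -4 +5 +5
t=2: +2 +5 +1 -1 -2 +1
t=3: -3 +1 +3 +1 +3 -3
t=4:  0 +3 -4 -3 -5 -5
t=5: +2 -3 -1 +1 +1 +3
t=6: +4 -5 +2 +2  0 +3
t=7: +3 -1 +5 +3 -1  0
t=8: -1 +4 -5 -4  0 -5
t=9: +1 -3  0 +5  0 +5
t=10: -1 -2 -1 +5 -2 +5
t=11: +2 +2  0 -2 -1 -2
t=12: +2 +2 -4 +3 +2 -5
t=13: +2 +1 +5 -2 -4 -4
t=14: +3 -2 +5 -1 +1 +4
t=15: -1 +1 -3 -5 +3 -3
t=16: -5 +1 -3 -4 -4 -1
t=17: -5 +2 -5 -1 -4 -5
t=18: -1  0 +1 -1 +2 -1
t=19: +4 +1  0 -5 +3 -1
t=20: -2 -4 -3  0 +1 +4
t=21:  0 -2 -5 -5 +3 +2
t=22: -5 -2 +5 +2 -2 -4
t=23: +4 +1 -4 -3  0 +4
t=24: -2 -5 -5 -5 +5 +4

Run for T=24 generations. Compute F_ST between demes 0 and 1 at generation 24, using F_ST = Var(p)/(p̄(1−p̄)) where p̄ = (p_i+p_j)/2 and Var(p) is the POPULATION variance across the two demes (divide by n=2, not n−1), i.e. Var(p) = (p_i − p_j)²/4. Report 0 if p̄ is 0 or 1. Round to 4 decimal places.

t=0: k=[0 0 48 0 0 0]
t=1: x=[0.0000 1.6800 44.6400 1.6800 0.0000 0.0000] k=[0 6 42 0 0 0]
t=2: x=[0.2100 7.0500 39.2700 1.4700 0.0000 0.0000] k=[2 12 40 0 0 0]
t=3: x=[2.3500 12.6300 37.6200 1.4000 0.0000 0.0000] k=[0 14 41 2 0 0]
t=4: x=[0.4900 14.4550 38.6900 3.2950 0.0700 0.0000] k=[0 17 35 0 0 0]
t=5: x=[0.5950 17.0350 33.1450 1.2250 0.0000 0.0000] k=[3 14 32 2 0 0]
t=6: x=[3.3850 14.2450 30.3200 2.9800 0.0700 0.0000] k=[7 9 32 5 0 0]
t=7: x=[7.0700 9.7350 30.2500 5.7700 0.1750 0.0000] k=[10 9 35 9 0 0]
t=8: x=[9.9650 9.9450 33.1800 9.5950 0.3150 0.0000] k=[9 14 28 6 0 0]
t=9: x=[9.1750 14.3150 26.7400 6.5600 0.2100 0.0000] k=[10 11 27 12 0 0]
t=10: x=[10.0350 11.5250 25.9150 12.1050 0.4200 0.0000] k=[9 10 25 17 0 0]
t=11: x=[9.0350 10.4900 24.1950 16.6850 0.5950 0.0000] k=[11 12 24 15 0 0]
t=12: x=[11.0350 12.3850 23.2650 14.7900 0.5250 0.0000] k=[13 14 19 18 3 0]
t=13: x=[13.0350 14.1400 18.7900 17.5100 3.4200 0.1050] k=[15 15 24 16 0 0]
t=14: x=[15.0000 15.3150 23.4050 15.7200 0.5600 0.0000] k=[18 13 28 15 2 0]
t=15: x=[17.8250 13.7000 27.0200 15.0000 2.3850 0.0700] k=[17 15 24 10 5 0]
t=16: x=[16.9300 15.3850 23.1950 10.3150 5.0000 0.1750] k=[12 16 20 6 1 0]
t=17: x=[12.1400 16.0000 19.3700 6.3150 1.1400 0.0350] k=[7 18 14 5 0 0]
t=18: x=[7.3850 17.4750 13.8250 5.1400 0.1750 0.0000] k=[6 17 15 4 2 0]
t=19: x=[6.3850 16.5450 14.6850 4.3150 2.0000 0.0700] k=[10 18 15 0 5 0]
t=20: x=[10.2800 17.6150 14.5800 0.7000 4.6500 0.1750] k=[8 14 12 1 6 4]
t=21: x=[8.2100 13.7200 11.6850 1.5600 5.7550 4.0700] k=[8 12 7 0 9 6]
t=22: x=[8.1400 11.6850 6.9300 0.5600 8.5800 6.1050] k=[3 10 12 3 7 2]
t=23: x=[3.2450 9.8250 11.6150 3.4550 6.6850 2.1750] k=[7 11 8 0 7 6]
t=24: x=[7.1400 10.7550 7.8250 0.5250 6.7200 6.0350] k=[5 6 3 0 12 10]

0.0005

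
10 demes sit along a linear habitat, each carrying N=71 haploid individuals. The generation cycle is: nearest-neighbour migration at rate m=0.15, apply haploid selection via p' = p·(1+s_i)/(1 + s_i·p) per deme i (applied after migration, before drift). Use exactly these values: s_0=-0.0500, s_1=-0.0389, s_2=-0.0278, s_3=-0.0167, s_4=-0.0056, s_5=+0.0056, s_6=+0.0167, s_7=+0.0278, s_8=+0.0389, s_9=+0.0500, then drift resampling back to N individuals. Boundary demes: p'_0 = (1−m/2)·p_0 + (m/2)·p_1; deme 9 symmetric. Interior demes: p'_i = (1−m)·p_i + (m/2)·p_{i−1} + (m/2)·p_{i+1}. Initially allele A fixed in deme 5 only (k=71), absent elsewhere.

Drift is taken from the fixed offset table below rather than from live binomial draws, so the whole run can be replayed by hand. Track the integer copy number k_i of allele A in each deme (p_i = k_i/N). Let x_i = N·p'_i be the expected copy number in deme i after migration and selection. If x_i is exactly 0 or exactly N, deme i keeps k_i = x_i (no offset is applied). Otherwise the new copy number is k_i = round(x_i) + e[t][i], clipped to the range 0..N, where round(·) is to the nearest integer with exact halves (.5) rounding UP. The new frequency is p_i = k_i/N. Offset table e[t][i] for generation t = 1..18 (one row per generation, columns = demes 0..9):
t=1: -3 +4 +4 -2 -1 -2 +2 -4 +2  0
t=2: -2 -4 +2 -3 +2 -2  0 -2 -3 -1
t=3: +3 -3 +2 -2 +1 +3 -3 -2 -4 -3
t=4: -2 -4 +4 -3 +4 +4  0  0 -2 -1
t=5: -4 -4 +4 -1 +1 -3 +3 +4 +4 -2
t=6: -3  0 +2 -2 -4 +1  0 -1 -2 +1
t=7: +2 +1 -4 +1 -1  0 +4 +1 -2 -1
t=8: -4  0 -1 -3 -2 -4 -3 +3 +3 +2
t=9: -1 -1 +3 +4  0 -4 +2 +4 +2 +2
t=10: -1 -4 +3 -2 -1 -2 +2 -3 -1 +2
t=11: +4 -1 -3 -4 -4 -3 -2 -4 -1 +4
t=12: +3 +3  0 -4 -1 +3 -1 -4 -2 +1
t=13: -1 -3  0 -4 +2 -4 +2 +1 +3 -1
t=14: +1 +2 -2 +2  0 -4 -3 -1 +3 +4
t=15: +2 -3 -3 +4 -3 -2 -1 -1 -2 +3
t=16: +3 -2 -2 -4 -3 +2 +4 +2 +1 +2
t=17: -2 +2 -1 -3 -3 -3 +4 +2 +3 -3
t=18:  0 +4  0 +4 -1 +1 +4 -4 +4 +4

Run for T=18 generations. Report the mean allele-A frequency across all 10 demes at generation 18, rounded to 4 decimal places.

0.1141

t=0: k=[0 0 0 0 0 71 0 0 0 0]
t=1: x=[0.0000 0.0000 0.0000 0.0000 5.2974 60.4005 5.4072 0.0000 0.0000 0.0000] k=[0 0 0 0 4 58 7 0 0 0]
t=2: x=[0.0000 0.0000 0.0000 0.2950 7.7113 50.2072 10.4467 0.5395 0.0000 0.0000] k=[0 0 0 0 10 48 10 0 0 0]
t=3: x=[0.0000 0.0000 0.0000 0.7376 12.0437 42.3954 12.2672 0.7706 0.0000 0.0000] k=[0 0 0 0 13 45 9 0 0 0]
t=4: x=[0.0000 0.0000 0.0000 0.9589 14.3606 39.9976 11.1801 0.6936 0.0000 0.0000] k=[0 0 0 0 18 44 11 1 0 0]
t=5: x=[0.0000 0.0000 0.0000 1.3279 18.5230 39.6728 12.8989 1.7204 0.0779 0.0000] k=[0 0 0 0 20 37 16 6 4 0]
t=6: x=[0.0000 0.0000 0.0000 1.4755 19.6950 34.2490 17.0385 6.7660 3.9913 0.3149] k=[0 0 0 0 16 35 17 6 2 1]
t=7: x=[0.0000 0.0000 0.0000 1.1803 16.1548 32.3233 17.7445 6.6893 2.3087 1.1279] k=[0 0 0 2 15 32 22 8 0 0]
t=8: x=[0.0000 0.0000 0.1458 2.7797 15.2327 30.0718 21.9504 8.6563 0.6231 0.0000] k=[0 0 0 0 13 26 19 12 4 0]
t=9: x=[0.0000 0.0000 0.0000 0.9589 12.9405 24.5897 19.2314 12.1996 4.4568 0.3149] k=[0 0 0 5 13 21 21 16 6 2]
t=10: x=[0.0000 0.0000 0.3646 5.1441 12.9405 20.4813 20.8682 15.9617 6.6773 2.4111] k=[0 0 3 3 12 18 23 13 6 4]
t=11: x=[0.0000 0.2163 2.7008 3.6168 11.7199 17.9999 22.1265 13.5226 6.5999 4.3448] k=[0 0 0 0 8 15 20 10 6 8]
t=12: x=[0.0000 0.0000 0.0000 0.5901 7.8855 14.9157 19.1054 10.6967 6.6773 8.1972] k=[0 0 0 0 7 18 18 7 5 9]
t=13: x=[0.0000 0.0000 0.0000 0.5163 7.2633 17.2478 17.3916 7.8647 5.6451 9.0794] k=[0 0 0 0 9 13 19 9 9 8]
t=14: x=[0.0000 0.0000 0.0000 0.6638 8.5825 13.2099 18.0218 9.9829 9.2271 8.4308] k=[0 0 0 3 9 9 15 9 12 12]
t=15: x=[0.0000 0.0000 0.2188 3.1735 8.5079 9.4958 14.2881 9.9064 12.1546 12.4944] k=[0 0 0 7 6 7 13 9 10 15]
t=16: x=[0.0000 0.0000 0.5105 6.3026 6.1185 7.4120 12.4188 9.6004 10.6406 15.1997] k=[0 0 0 2 3 9 16 12 12 17]
t=17: x=[0.0000 0.0000 0.1458 1.8937 3.3570 9.1193 15.3735 12.5813 12.7698 17.2542] k=[0 0 0 0 0 6 19 15 16 14]
t=18: x=[0.0000 0.0000 0.0000 0.0000 0.4475 6.5582 17.9462 15.7079 16.2482 14.7109] k=[0 0 0 0 0 8 22 12 20 19]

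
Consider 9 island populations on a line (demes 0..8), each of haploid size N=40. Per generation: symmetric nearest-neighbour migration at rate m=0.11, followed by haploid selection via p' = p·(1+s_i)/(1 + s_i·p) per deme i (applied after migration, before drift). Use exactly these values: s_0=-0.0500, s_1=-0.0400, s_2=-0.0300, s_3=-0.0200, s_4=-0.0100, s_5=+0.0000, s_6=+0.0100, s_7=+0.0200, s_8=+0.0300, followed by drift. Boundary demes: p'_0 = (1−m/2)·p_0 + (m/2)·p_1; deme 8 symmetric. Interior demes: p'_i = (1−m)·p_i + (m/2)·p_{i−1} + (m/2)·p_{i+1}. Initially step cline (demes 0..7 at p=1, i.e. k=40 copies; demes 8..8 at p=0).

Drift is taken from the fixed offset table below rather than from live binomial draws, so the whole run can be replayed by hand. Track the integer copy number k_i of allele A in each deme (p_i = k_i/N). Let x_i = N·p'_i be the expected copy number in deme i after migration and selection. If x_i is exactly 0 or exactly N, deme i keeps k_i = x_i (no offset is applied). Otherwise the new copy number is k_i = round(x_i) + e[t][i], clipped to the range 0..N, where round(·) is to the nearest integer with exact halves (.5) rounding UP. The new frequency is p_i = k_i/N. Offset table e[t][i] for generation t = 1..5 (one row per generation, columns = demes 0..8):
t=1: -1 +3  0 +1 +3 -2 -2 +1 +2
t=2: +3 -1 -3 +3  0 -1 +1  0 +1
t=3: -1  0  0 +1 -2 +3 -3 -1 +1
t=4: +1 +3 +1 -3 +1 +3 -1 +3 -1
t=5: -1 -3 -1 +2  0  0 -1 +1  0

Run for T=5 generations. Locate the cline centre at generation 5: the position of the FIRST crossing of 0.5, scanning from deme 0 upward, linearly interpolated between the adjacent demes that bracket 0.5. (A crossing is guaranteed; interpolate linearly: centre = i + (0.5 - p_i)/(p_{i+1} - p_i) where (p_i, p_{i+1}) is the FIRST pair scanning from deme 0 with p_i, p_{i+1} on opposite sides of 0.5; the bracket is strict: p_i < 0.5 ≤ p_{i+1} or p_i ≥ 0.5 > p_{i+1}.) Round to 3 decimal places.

t=0: k=[40 40 40 40 40 40 40 40 0]
t=1: x=[40.0000 40.0000 40.0000 40.0000 40.0000 40.0000 40.0000 37.8408 2.2623] k=[40 40 40 40 40 40 40 39 4]
t=2: x=[40.0000 40.0000 40.0000 40.0000 40.0000 40.0000 39.9455 37.1823 6.0758] k=[40 40 40 40 40 40 40 37 7]
t=3: x=[40.0000 40.0000 40.0000 40.0000 40.0000 40.0000 39.8366 35.5933 8.8521] k=[40 40 40 40 40 40 37 35 10]
t=4: x=[40.0000 40.0000 40.0000 40.0000 40.0000 39.8350 37.0820 33.8389 11.6171] k=[40 40 40 40 40 40 36 37 11]
t=5: x=[40.0000 40.0000 40.0000 40.0000 40.0000 39.7800 36.3085 35.5933 12.6846] k=[40 40 40 40 40 40 35 37 13]

7.708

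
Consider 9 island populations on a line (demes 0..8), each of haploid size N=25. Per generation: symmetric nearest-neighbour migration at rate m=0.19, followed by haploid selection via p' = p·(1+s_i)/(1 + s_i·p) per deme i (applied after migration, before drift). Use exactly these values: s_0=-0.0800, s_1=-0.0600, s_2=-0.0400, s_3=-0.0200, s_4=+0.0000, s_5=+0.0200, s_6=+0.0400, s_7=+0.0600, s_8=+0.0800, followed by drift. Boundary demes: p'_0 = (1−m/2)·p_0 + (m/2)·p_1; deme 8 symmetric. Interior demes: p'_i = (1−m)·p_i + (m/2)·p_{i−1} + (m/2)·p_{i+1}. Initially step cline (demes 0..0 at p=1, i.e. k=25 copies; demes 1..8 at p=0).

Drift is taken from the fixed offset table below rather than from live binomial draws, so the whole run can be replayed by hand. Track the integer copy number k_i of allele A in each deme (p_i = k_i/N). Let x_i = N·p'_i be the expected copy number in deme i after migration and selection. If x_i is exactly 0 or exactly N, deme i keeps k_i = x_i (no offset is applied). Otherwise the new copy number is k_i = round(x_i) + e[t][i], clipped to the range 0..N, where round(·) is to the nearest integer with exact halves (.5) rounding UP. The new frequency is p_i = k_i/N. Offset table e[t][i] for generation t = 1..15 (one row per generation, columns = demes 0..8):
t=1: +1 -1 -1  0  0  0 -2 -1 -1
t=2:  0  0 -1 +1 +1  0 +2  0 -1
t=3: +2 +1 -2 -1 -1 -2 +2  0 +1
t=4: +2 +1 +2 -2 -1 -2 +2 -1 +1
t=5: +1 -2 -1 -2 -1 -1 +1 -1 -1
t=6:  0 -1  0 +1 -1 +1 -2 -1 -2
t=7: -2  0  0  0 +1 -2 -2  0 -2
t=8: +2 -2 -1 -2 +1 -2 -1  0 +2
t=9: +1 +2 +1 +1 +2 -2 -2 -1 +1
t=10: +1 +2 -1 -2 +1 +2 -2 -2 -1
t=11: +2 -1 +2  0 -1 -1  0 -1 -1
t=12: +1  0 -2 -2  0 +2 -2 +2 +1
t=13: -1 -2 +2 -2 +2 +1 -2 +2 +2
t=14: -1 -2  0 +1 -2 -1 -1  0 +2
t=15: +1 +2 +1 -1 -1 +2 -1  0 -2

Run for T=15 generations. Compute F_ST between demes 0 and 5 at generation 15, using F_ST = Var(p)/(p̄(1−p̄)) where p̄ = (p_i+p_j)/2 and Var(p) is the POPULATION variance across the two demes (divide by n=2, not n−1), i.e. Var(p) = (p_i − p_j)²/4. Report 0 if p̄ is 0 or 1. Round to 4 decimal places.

t=0: k=[25 0 0 0 0 0 0 0 0]
t=1: x=[22.4396 2.2453 0.0000 0.0000 0.0000 0.0000 0.0000 0.0000 0.0000] k=[23 1 0 0 0 0 0 0 0]
t=2: x=[20.6167 2.8357 0.0912 0.0000 0.0000 0.0000 0.0000 0.0000 0.0000] k=[21 3 0 0 0 0 0 0 0]
t=3: x=[18.9143 4.2041 0.2737 0.0000 0.0000 0.0000 0.0000 0.0000 0.0000] k=[21 5 0 0 0 0 0 0 0]
t=4: x=[19.1130 5.7660 0.4563 0.0000 0.0000 0.0000 0.0000 0.0000 0.0000] k=[21 7 2 0 0 0 0 0 0]
t=5: x=[19.3120 7.5256 2.2016 0.1862 0.0000 0.0000 0.0000 0.0000 0.0000] k=[20 6 1 0 0 0 0 0 0]
t=6: x=[18.2678 6.5515 1.3277 0.0931 0.0000 0.0000 0.0000 0.0000 0.0000] k=[18 6 1 1 0 0 0 0 0]
t=7: x=[16.3958 6.3669 1.4193 0.8875 0.0950 0.0000 0.0000 0.0000 0.0000] k=[14 6 1 1 1 0 0 0 0]
t=8: x=[12.7197 5.9984 1.4193 0.9808 0.9050 0.0969 0.0000 0.0000 0.0000] k=[15 4 0 0 2 0 0 0 0]
t=9: x=[13.4387 4.4348 0.3650 0.1862 1.6200 0.1938 0.0000 0.0000 0.0000] k=[14 6 1 1 4 0 0 0 0]
t=10: x=[12.7197 5.9984 1.4193 1.2606 3.3350 0.3875 0.0000 0.0000 0.0000] k=[14 8 0 0 4 2 0 0 0]
t=11: x=[12.9104 7.4816 0.7305 0.3725 3.4300 2.0367 0.1975 0.0000 0.0000] k=[15 6 3 0 2 1 0 0 0]
t=12: x=[13.6304 6.2747 2.8939 0.4657 1.7150 1.0192 0.0988 0.0000 0.0000] k=[15 6 1 0 2 3 0 0 0]
t=13: x=[13.6304 6.0905 1.3277 0.2794 1.9050 2.6668 0.2963 0.0000 0.0000] k=[13 4 3 0 4 4 0 0 0]
t=14: x=[11.6252 4.5261 2.7098 0.6520 3.6200 3.6817 0.3950 0.0000 0.0000] k=[11 3 3 2 2 3 0 0 0]
t=15: x=[9.7400 3.5666 2.8018 2.0565 2.0950 2.6668 0.2963 0.0000 0.0000] k=[11 6 4 1 1 5 0 0 0]

0.0662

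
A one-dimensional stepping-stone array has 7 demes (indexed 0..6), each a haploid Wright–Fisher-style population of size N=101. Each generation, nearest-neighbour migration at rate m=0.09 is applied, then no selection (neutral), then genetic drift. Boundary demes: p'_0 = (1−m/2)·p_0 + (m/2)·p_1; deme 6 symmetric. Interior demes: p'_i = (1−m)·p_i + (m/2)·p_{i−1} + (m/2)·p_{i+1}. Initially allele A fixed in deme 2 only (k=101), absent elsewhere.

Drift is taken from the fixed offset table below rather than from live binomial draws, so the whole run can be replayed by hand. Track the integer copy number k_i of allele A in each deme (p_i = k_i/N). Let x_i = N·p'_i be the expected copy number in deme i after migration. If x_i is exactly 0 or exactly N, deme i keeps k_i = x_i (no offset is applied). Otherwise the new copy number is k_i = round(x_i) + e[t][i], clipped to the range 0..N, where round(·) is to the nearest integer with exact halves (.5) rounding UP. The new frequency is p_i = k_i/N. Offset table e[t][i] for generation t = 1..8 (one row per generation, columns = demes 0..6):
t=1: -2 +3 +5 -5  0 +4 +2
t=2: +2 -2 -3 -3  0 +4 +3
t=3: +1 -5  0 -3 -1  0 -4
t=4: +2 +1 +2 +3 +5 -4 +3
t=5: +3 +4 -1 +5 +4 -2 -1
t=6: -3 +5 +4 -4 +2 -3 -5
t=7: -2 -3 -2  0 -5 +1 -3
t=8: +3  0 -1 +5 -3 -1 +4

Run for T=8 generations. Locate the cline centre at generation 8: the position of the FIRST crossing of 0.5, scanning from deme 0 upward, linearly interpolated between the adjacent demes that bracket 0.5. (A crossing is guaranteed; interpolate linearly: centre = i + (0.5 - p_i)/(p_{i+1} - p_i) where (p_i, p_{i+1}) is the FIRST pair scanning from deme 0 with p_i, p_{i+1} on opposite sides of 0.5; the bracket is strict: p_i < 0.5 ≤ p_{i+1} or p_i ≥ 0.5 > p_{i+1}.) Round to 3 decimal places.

1.828

t=0: k=[0 0 101 0 0 0 0]
t=1: x=[0.0000 4.5450 91.9100 4.5450 0.0000 0.0000 0.0000] k=[0 8 97 0 0 0 0]
t=2: x=[0.3600 11.6450 88.6300 4.3650 0.0000 0.0000 0.0000] k=[2 10 86 1 0 0 0]
t=3: x=[2.3600 13.0600 78.7550 4.7800 0.0450 0.0000 0.0000] k=[3 8 79 2 0 0 0]
t=4: x=[3.2250 10.9700 72.3400 5.3750 0.0900 0.0000 0.0000] k=[5 12 74 8 5 0 0]
t=5: x=[5.3150 14.4750 68.2400 10.8350 4.9100 0.2250 0.0000] k=[8 18 67 16 9 0 0]
t=6: x=[8.4500 19.7550 62.5000 17.9800 8.9100 0.4050 0.0000] k=[5 25 67 14 11 0 0]
t=7: x=[5.9000 25.9900 62.7250 16.2500 10.6400 0.4950 0.0000] k=[4 23 61 16 6 1 0]
t=8: x=[4.8550 23.8550 57.2650 17.5750 6.2250 1.1800 0.0450] k=[8 24 56 23 3 0 4]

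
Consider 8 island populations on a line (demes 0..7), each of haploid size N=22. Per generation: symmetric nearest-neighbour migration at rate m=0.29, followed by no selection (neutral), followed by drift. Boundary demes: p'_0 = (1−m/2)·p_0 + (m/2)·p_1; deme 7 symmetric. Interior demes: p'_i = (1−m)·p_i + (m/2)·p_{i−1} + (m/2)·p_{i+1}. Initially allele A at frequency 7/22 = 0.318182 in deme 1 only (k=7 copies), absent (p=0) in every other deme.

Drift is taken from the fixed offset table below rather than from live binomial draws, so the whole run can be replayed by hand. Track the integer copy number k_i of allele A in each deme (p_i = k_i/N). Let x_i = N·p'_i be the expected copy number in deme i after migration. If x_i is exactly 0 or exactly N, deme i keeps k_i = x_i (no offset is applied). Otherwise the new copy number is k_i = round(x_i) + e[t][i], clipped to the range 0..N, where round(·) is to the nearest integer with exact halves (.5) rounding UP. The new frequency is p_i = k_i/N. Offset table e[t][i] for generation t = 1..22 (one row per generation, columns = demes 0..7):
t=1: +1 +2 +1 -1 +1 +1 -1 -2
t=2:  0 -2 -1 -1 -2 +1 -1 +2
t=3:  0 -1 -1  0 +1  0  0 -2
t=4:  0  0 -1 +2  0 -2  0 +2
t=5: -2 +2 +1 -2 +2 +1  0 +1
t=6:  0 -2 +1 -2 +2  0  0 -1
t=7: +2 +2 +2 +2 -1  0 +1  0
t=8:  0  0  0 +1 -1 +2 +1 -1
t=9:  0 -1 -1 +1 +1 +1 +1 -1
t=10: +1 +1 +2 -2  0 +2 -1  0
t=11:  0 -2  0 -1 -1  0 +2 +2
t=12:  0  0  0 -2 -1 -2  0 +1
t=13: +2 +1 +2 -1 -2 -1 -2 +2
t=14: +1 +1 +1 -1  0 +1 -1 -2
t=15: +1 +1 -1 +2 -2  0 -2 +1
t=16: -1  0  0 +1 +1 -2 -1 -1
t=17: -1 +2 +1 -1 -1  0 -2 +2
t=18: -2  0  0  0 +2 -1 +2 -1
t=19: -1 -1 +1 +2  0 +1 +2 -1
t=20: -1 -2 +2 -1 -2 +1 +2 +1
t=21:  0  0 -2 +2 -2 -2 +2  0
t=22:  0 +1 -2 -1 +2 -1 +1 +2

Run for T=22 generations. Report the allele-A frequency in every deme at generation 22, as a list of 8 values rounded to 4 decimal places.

[0.0909, 0.2273, 0.1364, 0.1364, 0.1364, 0.0455, 0.2727, 0.2273]

t=0: k=[0 7 0 0 0 0 0 0]
t=1: x=[1.0150 4.9700 1.0150 0.0000 0.0000 0.0000 0.0000 0.0000] k=[2 7 2 0 0 0 0 0]
t=2: x=[2.7250 5.5500 2.4350 0.2900 0.0000 0.0000 0.0000 0.0000] k=[3 4 1 0 0 0 0 0]
t=3: x=[3.1450 3.4200 1.2900 0.1450 0.0000 0.0000 0.0000 0.0000] k=[3 2 0 0 0 0 0 0]
t=4: x=[2.8550 1.8550 0.2900 0.0000 0.0000 0.0000 0.0000 0.0000] k=[3 2 0 0 0 0 0 0]
t=5: x=[2.8550 1.8550 0.2900 0.0000 0.0000 0.0000 0.0000 0.0000] k=[1 4 1 0 0 0 0 0]
t=6: x=[1.4350 3.1300 1.2900 0.1450 0.0000 0.0000 0.0000 0.0000] k=[1 1 2 0 0 0 0 0]
t=7: x=[1.0000 1.1450 1.5650 0.2900 0.0000 0.0000 0.0000 0.0000] k=[3 3 4 2 0 0 0 0]
t=8: x=[3.0000 3.1450 3.5650 2.0000 0.2900 0.0000 0.0000 0.0000] k=[3 3 4 3 0 0 0 0]
t=9: x=[3.0000 3.1450 3.7100 2.7100 0.4350 0.0000 0.0000 0.0000] k=[3 2 3 4 1 0 0 0]
t=10: x=[2.8550 2.2900 3.0000 3.4200 1.2900 0.1450 0.0000 0.0000] k=[4 3 5 1 1 2 0 0]
t=11: x=[3.8550 3.4350 4.1300 1.5800 1.1450 1.5650 0.2900 0.0000] k=[4 1 4 1 0 2 2 0]
t=12: x=[3.5650 1.8700 3.1300 1.2900 0.4350 1.7100 1.7100 0.2900] k=[4 2 3 0 0 0 2 1]
t=13: x=[3.7100 2.4350 2.4200 0.4350 0.0000 0.2900 1.5650 1.1450] k=[6 3 4 0 0 0 0 3]
t=14: x=[5.5650 3.5800 3.2750 0.5800 0.0000 0.0000 0.4350 2.5650] k=[7 5 4 0 0 0 0 1]
t=15: x=[6.7100 5.1450 3.5650 0.5800 0.0000 0.0000 0.1450 0.8550] k=[8 6 3 3 0 0 0 2]
t=16: x=[7.7100 5.8550 3.4350 2.5650 0.4350 0.0000 0.2900 1.7100] k=[7 6 3 4 1 0 0 1]
t=17: x=[6.8550 5.7100 3.5800 3.4200 1.2900 0.1450 0.1450 0.8550] k=[6 8 5 2 0 0 0 3]
t=18: x=[6.2900 7.2750 5.0000 2.1450 0.2900 0.0000 0.4350 2.5650] k=[4 7 5 2 2 0 2 2]
t=19: x=[4.4350 6.2750 4.8550 2.4350 1.7100 0.5800 1.7100 2.0000] k=[3 5 6 4 2 2 4 1]
t=20: x=[3.2900 4.8550 5.5650 4.0000 2.2900 2.2900 3.2750 1.4350] k=[2 3 8 3 0 3 5 2]
t=21: x=[2.1450 3.5800 6.5500 3.2900 0.8700 2.8550 4.2750 2.4350] k=[2 4 5 5 0 1 6 2]
t=22: x=[2.2900 3.8550 4.8550 4.2750 0.8700 1.5800 4.6950 2.5800] k=[2 5 3 3 3 1 6 5]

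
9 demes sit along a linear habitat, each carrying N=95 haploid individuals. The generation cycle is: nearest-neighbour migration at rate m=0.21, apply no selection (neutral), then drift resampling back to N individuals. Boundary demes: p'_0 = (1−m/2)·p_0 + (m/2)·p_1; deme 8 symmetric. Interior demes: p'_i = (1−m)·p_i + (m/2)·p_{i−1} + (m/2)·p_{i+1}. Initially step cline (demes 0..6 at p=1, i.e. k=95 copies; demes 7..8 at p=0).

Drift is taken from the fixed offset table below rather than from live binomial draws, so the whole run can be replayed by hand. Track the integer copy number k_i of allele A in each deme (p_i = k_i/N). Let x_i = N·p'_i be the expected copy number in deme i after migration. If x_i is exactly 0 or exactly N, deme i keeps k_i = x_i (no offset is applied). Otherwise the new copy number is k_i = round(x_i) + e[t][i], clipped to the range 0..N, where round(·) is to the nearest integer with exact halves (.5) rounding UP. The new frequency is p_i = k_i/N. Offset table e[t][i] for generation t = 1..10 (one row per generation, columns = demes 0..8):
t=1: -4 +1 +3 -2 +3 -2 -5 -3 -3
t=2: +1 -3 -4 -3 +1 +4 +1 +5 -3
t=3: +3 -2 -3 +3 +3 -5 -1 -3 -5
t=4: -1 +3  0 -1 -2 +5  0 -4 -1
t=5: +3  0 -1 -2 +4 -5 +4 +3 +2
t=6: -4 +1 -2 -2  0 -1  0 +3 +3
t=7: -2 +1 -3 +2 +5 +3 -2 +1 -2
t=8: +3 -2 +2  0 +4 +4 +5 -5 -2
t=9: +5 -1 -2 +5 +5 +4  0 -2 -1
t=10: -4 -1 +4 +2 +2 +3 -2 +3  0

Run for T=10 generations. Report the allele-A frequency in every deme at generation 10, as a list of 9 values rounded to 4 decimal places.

t=0: k=[95 95 95 95 95 95 95 0 0]
t=1: x=[95.0000 95.0000 95.0000 95.0000 95.0000 95.0000 85.0250 9.9750 0.0000] k=[95 95 95 95 95 95 80 7 0]
t=2: x=[95.0000 95.0000 95.0000 95.0000 95.0000 93.4250 73.9100 13.9300 0.7350] k=[95 95 95 95 95 95 75 19 0]
t=3: x=[95.0000 95.0000 95.0000 95.0000 95.0000 92.9000 71.2200 22.8850 1.9950] k=[95 95 95 95 95 88 70 20 0]
t=4: x=[95.0000 95.0000 95.0000 95.0000 94.2650 86.8450 66.6400 23.1500 2.1000] k=[95 95 95 95 92 92 67 19 1]
t=5: x=[95.0000 95.0000 95.0000 94.6850 92.3150 89.3750 64.5850 22.1500 2.8900] k=[95 95 95 93 95 84 69 25 5]
t=6: x=[95.0000 95.0000 94.7900 93.4200 93.6350 83.5800 65.9550 27.5200 7.1000] k=[95 95 93 91 94 83 66 31 10]
t=7: x=[95.0000 94.7900 93.0000 91.5250 92.5300 82.3700 64.1100 32.4700 12.2050] k=[95 95 90 94 95 85 62 33 10]
t=8: x=[95.0000 94.4750 90.9450 93.6850 93.8450 83.6350 61.3700 33.6300 12.4150] k=[95 92 93 94 95 88 66 29 10]
t=9: x=[94.6850 92.4200 93.0000 94.0000 94.1600 86.4250 64.4250 30.8900 11.9950] k=[95 91 91 95 95 90 64 29 11]
t=10: x=[94.5800 91.4200 91.4200 94.5800 94.4750 87.7950 63.0550 30.7850 12.8900] k=[91 90 95 95 95 91 61 34 13]

[0.9579, 0.9474, 1.0000, 1.0000, 1.0000, 0.9579, 0.6421, 0.3579, 0.1368]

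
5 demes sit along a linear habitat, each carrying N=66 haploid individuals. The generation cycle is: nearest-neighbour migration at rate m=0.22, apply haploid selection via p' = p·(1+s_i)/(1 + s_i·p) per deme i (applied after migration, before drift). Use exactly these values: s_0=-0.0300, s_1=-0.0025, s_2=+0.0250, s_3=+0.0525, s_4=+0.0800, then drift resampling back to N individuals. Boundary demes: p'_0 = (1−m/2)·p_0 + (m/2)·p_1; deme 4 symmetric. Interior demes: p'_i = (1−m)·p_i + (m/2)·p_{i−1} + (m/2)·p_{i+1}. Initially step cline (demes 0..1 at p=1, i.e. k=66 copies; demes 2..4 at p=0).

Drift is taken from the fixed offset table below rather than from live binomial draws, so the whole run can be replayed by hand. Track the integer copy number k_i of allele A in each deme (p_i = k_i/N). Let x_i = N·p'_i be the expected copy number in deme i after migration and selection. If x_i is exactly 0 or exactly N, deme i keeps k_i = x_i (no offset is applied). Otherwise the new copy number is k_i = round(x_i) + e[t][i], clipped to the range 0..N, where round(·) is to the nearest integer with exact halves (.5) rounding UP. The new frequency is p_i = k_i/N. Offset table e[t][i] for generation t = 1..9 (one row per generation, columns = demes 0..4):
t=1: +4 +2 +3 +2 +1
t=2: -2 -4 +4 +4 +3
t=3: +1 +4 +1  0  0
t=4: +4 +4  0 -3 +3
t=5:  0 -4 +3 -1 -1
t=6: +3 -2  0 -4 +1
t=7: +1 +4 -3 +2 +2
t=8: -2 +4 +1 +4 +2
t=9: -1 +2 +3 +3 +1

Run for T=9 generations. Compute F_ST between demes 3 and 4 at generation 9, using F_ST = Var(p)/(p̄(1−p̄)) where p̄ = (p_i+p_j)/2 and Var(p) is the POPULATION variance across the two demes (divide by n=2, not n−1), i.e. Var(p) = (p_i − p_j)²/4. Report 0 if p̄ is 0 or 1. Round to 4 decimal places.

t=0: k=[66 66 0 0 0]
t=1: x=[66.0000 58.7238 7.4211 0.0000 0.0000] k=[66 61 10 0 0]
t=2: x=[65.4331 55.9186 14.7915 1.1567 0.0000] k=[63 52 19 5 0]
t=3: x=[61.6683 49.5491 21.4459 6.2746 0.5936] k=[63 54 22 6 1]
t=4: x=[61.8943 51.4416 24.1368 7.5453 1.6709] k=[66 55 24 5 5]
t=5: x=[64.7533 52.7735 25.7065 7.4204 5.3675] k=[65 49 29 6 4]
t=6: x=[63.1583 48.5279 29.0710 8.6888 4.5344] k=[66 47 29 5 6]
t=7: x=[63.8475 47.0762 28.7400 8.1069 6.3161] k=[65 51 26 10 8]
t=8: x=[63.3846 49.7594 27.3848 12.0354 8.7900] k=[61 54 28 16 11]
t=9: x=[60.0676 51.8822 29.9435 17.4181 12.3018] k=[59 54 33 20 13]

0.0150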